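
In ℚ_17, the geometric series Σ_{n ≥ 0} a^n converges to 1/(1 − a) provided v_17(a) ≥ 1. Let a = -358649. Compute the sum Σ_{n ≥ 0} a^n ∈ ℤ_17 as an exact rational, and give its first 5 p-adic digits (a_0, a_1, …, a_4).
Σ a^n = 1/(1 − a) = 1/358650;  first 5 digits = (1, 0, 0, 12, 12)

v_17(a) = 3 ≥ 1, so the series converges in ℤ_17 to 1/(1 − a) = 1/(1 − (-358649)) = 1/358650. Expand this rational in ℤ_17: compute digits iteratively via d_i = x_i mod 17, x_{i+1} = (x_i − d_i)/17. The first 5 digits are (1, 0, 0, 12, 12).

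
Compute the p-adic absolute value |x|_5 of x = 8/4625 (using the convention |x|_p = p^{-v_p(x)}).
|8/4625|_5 = 125

Step 1 — compute v_5(x) by factoring powers of 5 out of the numerator and denominator: v_5(8/4625) = -3. Step 2 — apply |x|_p = p^{-v_p(x)} = 5^{3} = 125.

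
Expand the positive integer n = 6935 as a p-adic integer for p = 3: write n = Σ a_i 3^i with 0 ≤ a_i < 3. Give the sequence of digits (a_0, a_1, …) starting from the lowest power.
(a_0, a_1, …) = (2, 1, 2, 1, 1, 1, 0, 0, 1)

Repeated division by 3 gives the digits low-to-high: 6935 = 2 + 1·3^1 + 2·3^2 + 1·3^3 + 1·3^4 + 1·3^5 + 1·3^8. Digit sequence: (2, 1, 2, 1, 1, 1, 0, 0, 1).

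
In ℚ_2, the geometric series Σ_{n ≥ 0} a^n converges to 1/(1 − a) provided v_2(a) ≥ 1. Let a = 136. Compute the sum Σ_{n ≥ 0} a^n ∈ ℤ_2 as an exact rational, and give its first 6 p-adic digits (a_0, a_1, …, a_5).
Σ a^n = 1/(1 − a) = -1/135;  first 6 digits = (1, 0, 0, 1, 0, 0)

v_2(a) = 3 ≥ 1, so the series converges in ℤ_2 to 1/(1 − a) = 1/(1 − 136) = -1/135. Expand this rational in ℤ_2: compute digits iteratively via d_i = x_i mod 2, x_{i+1} = (x_i − d_i)/2. The first 6 digits are (1, 0, 0, 1, 0, 0).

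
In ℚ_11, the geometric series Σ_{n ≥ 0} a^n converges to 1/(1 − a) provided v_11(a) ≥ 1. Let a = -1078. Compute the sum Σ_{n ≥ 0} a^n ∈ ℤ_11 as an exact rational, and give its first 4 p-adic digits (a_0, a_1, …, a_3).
Σ a^n = 1/(1 − a) = 1/1079;  first 4 digits = (1, 1, 3, 4)

v_11(a) = 1 ≥ 1, so the series converges in ℤ_11 to 1/(1 − a) = 1/(1 − (-1078)) = 1/1079. Expand this rational in ℤ_11: compute digits iteratively via d_i = x_i mod 11, x_{i+1} = (x_i − d_i)/11. The first 4 digits are (1, 1, 3, 4).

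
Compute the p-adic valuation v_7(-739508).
v_7(-739508) = 5

v_7(n) is the largest exponent k such that 7^k divides n. Factor out: -739508 = -7^5 · 44. (Sign doesn't affect v_p.) So v_7(-739508) = 5.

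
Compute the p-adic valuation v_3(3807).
v_3(3807) = 4

v_3(n) is the largest exponent k such that 3^k divides n. Factor out: 3807 = 3^4 · 47. (Sign doesn't affect v_p.) So v_3(3807) = 4.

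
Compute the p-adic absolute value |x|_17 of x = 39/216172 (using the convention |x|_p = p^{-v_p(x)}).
|39/216172|_17 = 4913

Step 1 — compute v_17(x) by factoring powers of 17 out of the numerator and denominator: v_17(39/216172) = -3. Step 2 — apply |x|_p = p^{-v_p(x)} = 17^{3} = 4913.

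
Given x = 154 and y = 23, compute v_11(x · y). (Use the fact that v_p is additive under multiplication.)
v_11(3542) = 1

v_p(x) = 1 (factor: 154 = 11^1 · 14); v_p(y) = 0 (factor: 23 = 11^0 · 23). Additivity: v_p(xy) = v_p(x) + v_p(y) = 1 + 0 = 1. (Direct check: xy = 3542 = 11^1 · (322).)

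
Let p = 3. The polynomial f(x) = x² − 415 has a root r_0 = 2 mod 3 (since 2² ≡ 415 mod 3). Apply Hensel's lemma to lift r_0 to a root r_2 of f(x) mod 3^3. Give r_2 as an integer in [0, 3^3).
r_2 = 8 (mod 27)

Hensel's recurrence: r_{i+1} = r_i − f(r_i)·(f′(r_i))^{-1} mod 3^{i+2}, with f′(x) = 2x. Iterate:
  r_0 = 2 (mod 3)
  r_1 = 8 (mod 9)
  r_2 = 8 (mod 27)
Final: r_2 = 8, and one checks f(r_2) ≡ 0 mod 3^3.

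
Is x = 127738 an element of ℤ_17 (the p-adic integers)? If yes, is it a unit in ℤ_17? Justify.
x ∈ ℤ_17 but not a unit; v_17(x) = 3 > 0

ℤ_17 = {x ∈ ℚ_17 : v_17(x) ≥ 0} and ℤ_17^× = {x ∈ ℤ_17 : v_17(x) = 0}. Here v_17(127738) = v_17(num) − v_17(den) = 3; compare against these criteria.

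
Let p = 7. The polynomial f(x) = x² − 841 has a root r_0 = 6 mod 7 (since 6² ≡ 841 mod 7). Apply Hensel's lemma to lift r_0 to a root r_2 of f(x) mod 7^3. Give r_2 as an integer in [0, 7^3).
r_2 = 314 (mod 343)

Hensel's recurrence: r_{i+1} = r_i − f(r_i)·(f′(r_i))^{-1} mod 7^{i+2}, with f′(x) = 2x. Iterate:
  r_0 = 6 (mod 7)
  r_1 = 20 (mod 49)
  r_2 = 314 (mod 343)
Final: r_2 = 314, and one checks f(r_2) ≡ 0 mod 7^3.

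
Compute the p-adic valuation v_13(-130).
v_13(-130) = 1

v_13(n) is the largest exponent k such that 13^k divides n. Factor out: -130 = -13^1 · 10. (Sign doesn't affect v_p.) So v_13(-130) = 1.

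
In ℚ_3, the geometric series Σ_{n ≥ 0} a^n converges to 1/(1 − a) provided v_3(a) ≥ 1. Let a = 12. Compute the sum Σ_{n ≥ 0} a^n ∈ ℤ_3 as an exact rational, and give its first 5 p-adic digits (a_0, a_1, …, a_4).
Σ a^n = 1/(1 − a) = -1/11;  first 5 digits = (1, 1, 2, 0, 0)

v_3(a) = 1 ≥ 1, so the series converges in ℤ_3 to 1/(1 − a) = 1/(1 − 12) = -1/11. Expand this rational in ℤ_3: compute digits iteratively via d_i = x_i mod 3, x_{i+1} = (x_i − d_i)/3. The first 5 digits are (1, 1, 2, 0, 0).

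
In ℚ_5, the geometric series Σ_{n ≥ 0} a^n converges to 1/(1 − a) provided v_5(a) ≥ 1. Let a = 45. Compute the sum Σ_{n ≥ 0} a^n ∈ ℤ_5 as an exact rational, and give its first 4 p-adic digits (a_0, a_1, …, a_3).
Σ a^n = 1/(1 − a) = -1/44;  first 4 digits = (1, 4, 2, 0)

v_5(a) = 1 ≥ 1, so the series converges in ℤ_5 to 1/(1 − a) = 1/(1 − 45) = -1/44. Expand this rational in ℤ_5: compute digits iteratively via d_i = x_i mod 5, x_{i+1} = (x_i − d_i)/5. The first 4 digits are (1, 4, 2, 0).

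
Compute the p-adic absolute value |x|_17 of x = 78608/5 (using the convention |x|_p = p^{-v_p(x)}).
|78608/5|_17 = 1/4913

Step 1 — compute v_17(x) by factoring powers of 17 out of the numerator and denominator: v_17(78608/5) = 3. Step 2 — apply |x|_p = p^{-v_p(x)} = 17^{-3} = 1/4913.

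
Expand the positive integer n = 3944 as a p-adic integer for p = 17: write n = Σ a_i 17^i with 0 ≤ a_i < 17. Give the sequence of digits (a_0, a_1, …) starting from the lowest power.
(a_0, a_1, …) = (0, 11, 13)

Repeated division by 17 gives the digits low-to-high: 3944 = 11·17^1 + 13·17^2. Digit sequence: (0, 11, 13).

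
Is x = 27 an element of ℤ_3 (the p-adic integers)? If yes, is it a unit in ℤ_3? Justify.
x ∈ ℤ_3 but not a unit; v_3(x) = 3 > 0

ℤ_3 = {x ∈ ℚ_3 : v_3(x) ≥ 0} and ℤ_3^× = {x ∈ ℤ_3 : v_3(x) = 0}. Here v_3(27) = v_3(num) − v_3(den) = 3; compare against these criteria.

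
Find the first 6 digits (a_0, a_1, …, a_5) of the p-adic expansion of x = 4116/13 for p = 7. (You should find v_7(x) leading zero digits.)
(a_0, …, a_5) = (0, 0, 0, 2, 2, 4)

v_7(4116/13) = 3, so a_0 = ... = a_2 = 0. Factor out: x = 7^3 · u with u = 12/13 a unit in ℤ_7. Expand u iteratively via a_{v+i} = u_i mod 7, u_{i+1} = (u_i − a_{v+i})/7:
  u_0 = 12/13;  a_3 = 2;  u_1 = (u_0 − 2)/7 = -2/13
  u_1 = -2/13;  a_4 = 2;  u_2 = (u_1 − 2)/7 = -4/13
  u_2 = -4/13;  a_5 = 4;  u_3 = (u_2 − 4)/7 = -8/13
Digits: (0, 0, 0, 2, 2, 4).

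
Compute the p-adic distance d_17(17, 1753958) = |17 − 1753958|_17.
d_17(17, 1753958) = 1/83521

Step 1 — x − y = 17 − 1753958 = -1753941. Step 2 — v_17(-1753941) = 4 (factor: -1753941 = −(17^4 · 21); the sign does not affect v_p). Step 3 — |x − y|_17 = 17^{-4} = 1/83521.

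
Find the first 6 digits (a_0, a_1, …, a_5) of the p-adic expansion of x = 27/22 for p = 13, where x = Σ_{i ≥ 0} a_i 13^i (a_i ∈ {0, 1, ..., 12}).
(a_0, …, a_5) = (3, 4, 5, 12, 2, 11)

v_13(27/22) = 0 (numerator and denominator both coprime to 13), so x ∈ ℤ_13^×. Compute digits iteratively via a_i = x_i mod 13, x_{i+1} = (x_i − a_i)/13, with x_0 = x:
  x_0 = 27/22;  a_0 = 3;  x_1 = (x_0 − 3)/13 = -3/22
  x_1 = -3/22;  a_1 = 4;  x_2 = (x_1 − 4)/13 = -7/22
  x_2 = -7/22;  a_2 = 5;  x_3 = (x_2 − 5)/13 = -9/22
  x_3 = -9/22;  a_3 = 12;  x_4 = (x_3 − 12)/13 = -21/22
  x_4 = -21/22;  a_4 = 2;  x_5 = (x_4 − 2)/13 = -5/22
  x_5 = -5/22;  a_5 = 11;  x_6 = (x_5 − 11)/13 = -19/22
Digits: (3, 4, 5, 12, 2, 11).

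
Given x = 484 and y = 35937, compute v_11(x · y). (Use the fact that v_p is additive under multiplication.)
v_11(17393508) = 5

v_p(x) = 2 (factor: 484 = 11^2 · 4); v_p(y) = 3 (factor: 35937 = 11^3 · 27). Additivity: v_p(xy) = v_p(x) + v_p(y) = 2 + 3 = 5. (Direct check: xy = 17393508 = 11^5 · (108).)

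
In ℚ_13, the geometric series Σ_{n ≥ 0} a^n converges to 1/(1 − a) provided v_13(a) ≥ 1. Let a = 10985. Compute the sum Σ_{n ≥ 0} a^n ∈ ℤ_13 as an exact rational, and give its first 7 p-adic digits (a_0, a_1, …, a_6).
Σ a^n = 1/(1 − a) = -1/10984;  first 7 digits = (1, 0, 0, 5, 0, 0, 12)

v_13(a) = 3 ≥ 1, so the series converges in ℤ_13 to 1/(1 − a) = 1/(1 − 10985) = -1/10984. Expand this rational in ℤ_13: compute digits iteratively via d_i = x_i mod 13, x_{i+1} = (x_i − d_i)/13. The first 7 digits are (1, 0, 0, 5, 0, 0, 12).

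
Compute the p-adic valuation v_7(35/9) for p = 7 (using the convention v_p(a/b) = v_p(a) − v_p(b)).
v_7(35/9) = 1

Factor powers of 7 from the numerator and denominator of the reduced fraction: 35 = 7^1 · 5 and 9 = 7^0 · 9. Apply v_p(a/b) = v_p(a) − v_p(b): v_7(35/9) = 1 − 0 = 1.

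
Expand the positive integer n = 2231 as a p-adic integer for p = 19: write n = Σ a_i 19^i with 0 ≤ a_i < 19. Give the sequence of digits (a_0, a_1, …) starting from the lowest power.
(a_0, a_1, …) = (8, 3, 6)

Repeated division by 19 gives the digits low-to-high: 2231 = 8 + 3·19^1 + 6·19^2. Digit sequence: (8, 3, 6).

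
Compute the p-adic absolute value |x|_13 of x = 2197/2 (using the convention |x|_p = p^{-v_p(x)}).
|2197/2|_13 = 1/2197

Step 1 — compute v_13(x) by factoring powers of 13 out of the numerator and denominator: v_13(2197/2) = 3. Step 2 — apply |x|_p = p^{-v_p(x)} = 13^{-3} = 1/2197.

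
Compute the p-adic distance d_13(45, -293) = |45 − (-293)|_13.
d_13(45, -293) = 1/169

Step 1 — x − y = 45 − (-293) = 338. Step 2 — v_13(338) = 2 (factor: 338 = (13^2 · 2); the sign does not affect v_p). Step 3 — |x − y|_13 = 13^{-2} = 1/169.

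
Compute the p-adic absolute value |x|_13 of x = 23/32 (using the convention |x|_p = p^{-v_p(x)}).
|23/32|_13 = 1

Step 1 — compute v_13(x) by factoring powers of 13 out of the numerator and denominator: v_13(23/32) = 0. Step 2 — apply |x|_p = p^{-v_p(x)} = 13^{0} = 1.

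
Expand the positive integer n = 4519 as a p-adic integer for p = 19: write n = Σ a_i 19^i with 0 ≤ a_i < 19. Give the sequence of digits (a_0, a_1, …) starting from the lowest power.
(a_0, a_1, …) = (16, 9, 12)

Repeated division by 19 gives the digits low-to-high: 4519 = 16 + 9·19^1 + 12·19^2. Digit sequence: (16, 9, 12).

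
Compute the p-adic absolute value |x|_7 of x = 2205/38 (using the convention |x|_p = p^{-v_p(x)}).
|2205/38|_7 = 1/49

Step 1 — compute v_7(x) by factoring powers of 7 out of the numerator and denominator: v_7(2205/38) = 2. Step 2 — apply |x|_p = p^{-v_p(x)} = 7^{-2} = 1/49.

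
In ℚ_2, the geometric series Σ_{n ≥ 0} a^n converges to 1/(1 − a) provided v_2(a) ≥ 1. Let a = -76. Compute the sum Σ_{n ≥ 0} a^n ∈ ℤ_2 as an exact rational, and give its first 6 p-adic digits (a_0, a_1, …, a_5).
Σ a^n = 1/(1 − a) = 1/77;  first 6 digits = (1, 0, 1, 0, 0, 0)

v_2(a) = 2 ≥ 1, so the series converges in ℤ_2 to 1/(1 − a) = 1/(1 − (-76)) = 1/77. Expand this rational in ℤ_2: compute digits iteratively via d_i = x_i mod 2, x_{i+1} = (x_i − d_i)/2. The first 6 digits are (1, 0, 1, 0, 0, 0).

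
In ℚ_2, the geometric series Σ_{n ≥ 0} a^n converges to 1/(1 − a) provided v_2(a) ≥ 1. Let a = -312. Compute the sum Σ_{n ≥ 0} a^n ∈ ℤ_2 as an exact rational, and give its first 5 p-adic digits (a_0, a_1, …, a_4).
Σ a^n = 1/(1 − a) = 1/313;  first 5 digits = (1, 0, 0, 1, 0)

v_2(a) = 3 ≥ 1, so the series converges in ℤ_2 to 1/(1 − a) = 1/(1 − (-312)) = 1/313. Expand this rational in ℤ_2: compute digits iteratively via d_i = x_i mod 2, x_{i+1} = (x_i − d_i)/2. The first 5 digits are (1, 0, 0, 1, 0).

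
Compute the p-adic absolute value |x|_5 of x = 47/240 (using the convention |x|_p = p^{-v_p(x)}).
|47/240|_5 = 5

Step 1 — compute v_5(x) by factoring powers of 5 out of the numerator and denominator: v_5(47/240) = -1. Step 2 — apply |x|_p = p^{-v_p(x)} = 5^{1} = 5.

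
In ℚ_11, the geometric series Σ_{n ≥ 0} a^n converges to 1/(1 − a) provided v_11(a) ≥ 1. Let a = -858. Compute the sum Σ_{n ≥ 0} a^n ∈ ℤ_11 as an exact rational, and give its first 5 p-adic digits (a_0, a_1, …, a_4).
Σ a^n = 1/(1 − a) = 1/859;  first 5 digits = (1, 10, 4, 1, 8)

v_11(a) = 1 ≥ 1, so the series converges in ℤ_11 to 1/(1 − a) = 1/(1 − (-858)) = 1/859. Expand this rational in ℤ_11: compute digits iteratively via d_i = x_i mod 11, x_{i+1} = (x_i − d_i)/11. The first 5 digits are (1, 10, 4, 1, 8).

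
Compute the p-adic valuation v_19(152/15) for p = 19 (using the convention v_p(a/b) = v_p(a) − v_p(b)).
v_19(152/15) = 1

Factor powers of 19 from the numerator and denominator of the reduced fraction: 152 = 19^1 · 8 and 15 = 19^0 · 15. Apply v_p(a/b) = v_p(a) − v_p(b): v_19(152/15) = 1 − 0 = 1.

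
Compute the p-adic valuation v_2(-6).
v_2(-6) = 1

v_2(n) is the largest exponent k such that 2^k divides n. Factor out: -6 = -2^1 · 3. (Sign doesn't affect v_p.) So v_2(-6) = 1.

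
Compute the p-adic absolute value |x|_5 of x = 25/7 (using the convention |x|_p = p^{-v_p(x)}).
|25/7|_5 = 1/25

Step 1 — compute v_5(x) by factoring powers of 5 out of the numerator and denominator: v_5(25/7) = 2. Step 2 — apply |x|_p = p^{-v_p(x)} = 5^{-2} = 1/25.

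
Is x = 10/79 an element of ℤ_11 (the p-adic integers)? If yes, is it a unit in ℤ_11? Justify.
x ∈ ℤ_11^× (unit); v_11(x) = 0

ℤ_11 = {x ∈ ℚ_11 : v_11(x) ≥ 0} and ℤ_11^× = {x ∈ ℤ_11 : v_11(x) = 0}. Here v_11(10/79) = v_11(num) − v_11(den) = 0; compare against these criteria.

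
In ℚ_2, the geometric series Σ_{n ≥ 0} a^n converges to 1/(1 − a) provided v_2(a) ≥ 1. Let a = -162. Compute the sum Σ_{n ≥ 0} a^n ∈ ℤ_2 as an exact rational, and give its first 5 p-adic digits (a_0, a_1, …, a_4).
Σ a^n = 1/(1 − a) = 1/163;  first 5 digits = (1, 1, 0, 1, 0)

v_2(a) = 1 ≥ 1, so the series converges in ℤ_2 to 1/(1 − a) = 1/(1 − (-162)) = 1/163. Expand this rational in ℤ_2: compute digits iteratively via d_i = x_i mod 2, x_{i+1} = (x_i − d_i)/2. The first 5 digits are (1, 1, 0, 1, 0).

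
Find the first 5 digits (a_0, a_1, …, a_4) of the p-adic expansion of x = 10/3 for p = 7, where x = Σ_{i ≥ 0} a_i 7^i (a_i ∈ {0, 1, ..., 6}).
(a_0, …, a_4) = (1, 5, 4, 4, 4)

v_7(10/3) = 0 (numerator and denominator both coprime to 7), so x ∈ ℤ_7^×. Compute digits iteratively via a_i = x_i mod 7, x_{i+1} = (x_i − a_i)/7, with x_0 = x:
  x_0 = 10/3;  a_0 = 1;  x_1 = (x_0 − 1)/7 = 1/3
  x_1 = 1/3;  a_1 = 5;  x_2 = (x_1 − 5)/7 = -2/3
  x_2 = -2/3;  a_2 = 4;  x_3 = (x_2 − 4)/7 = -2/3
  x_3 = -2/3;  a_3 = 4;  x_4 = (x_3 − 4)/7 = -2/3
  x_4 = -2/3;  a_4 = 4;  x_5 = (x_4 − 4)/7 = -2/3
Digits: (1, 5, 4, 4, 4).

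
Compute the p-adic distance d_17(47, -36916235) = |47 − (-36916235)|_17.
d_17(47, -36916235) = 1/1419857

Step 1 — x − y = 47 − (-36916235) = 36916282. Step 2 — v_17(36916282) = 5 (factor: 36916282 = (17^5 · 26); the sign does not affect v_p). Step 3 — |x − y|_17 = 17^{-5} = 1/1419857.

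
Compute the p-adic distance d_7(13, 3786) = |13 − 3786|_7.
d_7(13, 3786) = 1/343

Step 1 — x − y = 13 − 3786 = -3773. Step 2 — v_7(-3773) = 3 (factor: -3773 = −(7^3 · 11); the sign does not affect v_p). Step 3 — |x − y|_7 = 7^{-3} = 1/343.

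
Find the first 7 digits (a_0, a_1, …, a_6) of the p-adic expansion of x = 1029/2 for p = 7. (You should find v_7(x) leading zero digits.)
(a_0, …, a_6) = (0, 0, 0, 5, 3, 3, 3)

v_7(1029/2) = 3, so a_0 = ... = a_2 = 0. Factor out: x = 7^3 · u with u = 3/2 a unit in ℤ_7. Expand u iteratively via a_{v+i} = u_i mod 7, u_{i+1} = (u_i − a_{v+i})/7:
  u_0 = 3/2;  a_3 = 5;  u_1 = (u_0 − 5)/7 = -1/2
  u_1 = -1/2;  a_4 = 3;  u_2 = (u_1 − 3)/7 = -1/2
  u_2 = -1/2;  a_5 = 3;  u_3 = (u_2 − 3)/7 = -1/2
  u_3 = -1/2;  a_6 = 3;  u_4 = (u_3 − 3)/7 = -1/2
Digits: (0, 0, 0, 5, 3, 3, 3).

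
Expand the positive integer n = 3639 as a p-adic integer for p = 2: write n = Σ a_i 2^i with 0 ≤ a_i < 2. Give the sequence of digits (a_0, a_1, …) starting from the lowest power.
(a_0, a_1, …) = (1, 1, 1, 0, 1, 1, 0, 0, 0, 1, 1, 1)

Repeated division by 2 gives the digits low-to-high: 3639 = 1 + 1·2^1 + 1·2^2 + 1·2^4 + 1·2^5 + 1·2^9 + 1·2^10 + 1·2^11. Digit sequence: (1, 1, 1, 0, 1, 1, 0, 0, 0, 1, 1, 1).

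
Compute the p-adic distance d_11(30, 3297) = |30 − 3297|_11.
d_11(30, 3297) = 1/121

Step 1 — x − y = 30 − 3297 = -3267. Step 2 — v_11(-3267) = 2 (factor: -3267 = −(11^2 · 27); the sign does not affect v_p). Step 3 — |x − y|_11 = 11^{-2} = 1/121.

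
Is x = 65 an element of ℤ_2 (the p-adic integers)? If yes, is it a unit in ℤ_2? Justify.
x ∈ ℤ_2^× (unit); v_2(x) = 0

ℤ_2 = {x ∈ ℚ_2 : v_2(x) ≥ 0} and ℤ_2^× = {x ∈ ℤ_2 : v_2(x) = 0}. Here v_2(65) = v_2(num) − v_2(den) = 0; compare against these criteria.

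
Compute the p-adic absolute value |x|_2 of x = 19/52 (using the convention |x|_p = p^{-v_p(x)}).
|19/52|_2 = 4

Step 1 — compute v_2(x) by factoring powers of 2 out of the numerator and denominator: v_2(19/52) = -2. Step 2 — apply |x|_p = p^{-v_p(x)} = 2^{2} = 4.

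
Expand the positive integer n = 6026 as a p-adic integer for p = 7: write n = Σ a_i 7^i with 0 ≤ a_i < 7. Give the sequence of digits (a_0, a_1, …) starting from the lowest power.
(a_0, a_1, …) = (6, 6, 3, 3, 2)

Repeated division by 7 gives the digits low-to-high: 6026 = 6 + 6·7^1 + 3·7^2 + 3·7^3 + 2·7^4. Digit sequence: (6, 6, 3, 3, 2).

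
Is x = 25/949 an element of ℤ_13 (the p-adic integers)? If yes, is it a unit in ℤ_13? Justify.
x ∉ ℤ_13 (v_13(x) = -1 < 0)

ℤ_13 = {x ∈ ℚ_13 : v_13(x) ≥ 0} and ℤ_13^× = {x ∈ ℤ_13 : v_13(x) = 0}. Here v_13(25/949) = v_13(num) − v_13(den) = -1; compare against these criteria.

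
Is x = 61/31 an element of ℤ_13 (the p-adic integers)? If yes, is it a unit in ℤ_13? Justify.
x ∈ ℤ_13^× (unit); v_13(x) = 0

ℤ_13 = {x ∈ ℚ_13 : v_13(x) ≥ 0} and ℤ_13^× = {x ∈ ℤ_13 : v_13(x) = 0}. Here v_13(61/31) = v_13(num) − v_13(den) = 0; compare against these criteria.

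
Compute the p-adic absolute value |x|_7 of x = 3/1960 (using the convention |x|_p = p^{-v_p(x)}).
|3/1960|_7 = 49

Step 1 — compute v_7(x) by factoring powers of 7 out of the numerator and denominator: v_7(3/1960) = -2. Step 2 — apply |x|_p = p^{-v_p(x)} = 7^{2} = 49.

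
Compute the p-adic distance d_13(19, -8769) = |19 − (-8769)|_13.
d_13(19, -8769) = 1/2197

Step 1 — x − y = 19 − (-8769) = 8788. Step 2 — v_13(8788) = 3 (factor: 8788 = (13^3 · 4); the sign does not affect v_p). Step 3 — |x − y|_13 = 13^{-3} = 1/2197.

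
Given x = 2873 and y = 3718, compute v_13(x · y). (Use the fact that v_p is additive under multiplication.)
v_13(10681814) = 4

v_p(x) = 2 (factor: 2873 = 13^2 · 17); v_p(y) = 2 (factor: 3718 = 13^2 · 22). Additivity: v_p(xy) = v_p(x) + v_p(y) = 2 + 2 = 4. (Direct check: xy = 10681814 = 13^4 · (374).)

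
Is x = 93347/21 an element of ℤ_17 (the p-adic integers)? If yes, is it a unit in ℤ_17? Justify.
x ∈ ℤ_17 but not a unit; v_17(x) = 3 > 0

ℤ_17 = {x ∈ ℚ_17 : v_17(x) ≥ 0} and ℤ_17^× = {x ∈ ℤ_17 : v_17(x) = 0}. Here v_17(93347/21) = v_17(num) − v_17(den) = 3; compare against these criteria.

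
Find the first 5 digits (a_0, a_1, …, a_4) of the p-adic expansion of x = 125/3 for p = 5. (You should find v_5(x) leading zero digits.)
(a_0, …, a_4) = (0, 0, 0, 2, 3)

v_5(125/3) = 3, so a_0 = ... = a_2 = 0. Factor out: x = 5^3 · u with u = 1/3 a unit in ℤ_5. Expand u iteratively via a_{v+i} = u_i mod 5, u_{i+1} = (u_i − a_{v+i})/5:
  u_0 = 1/3;  a_3 = 2;  u_1 = (u_0 − 2)/5 = -1/3
  u_1 = -1/3;  a_4 = 3;  u_2 = (u_1 − 3)/5 = -2/3
Digits: (0, 0, 0, 2, 3).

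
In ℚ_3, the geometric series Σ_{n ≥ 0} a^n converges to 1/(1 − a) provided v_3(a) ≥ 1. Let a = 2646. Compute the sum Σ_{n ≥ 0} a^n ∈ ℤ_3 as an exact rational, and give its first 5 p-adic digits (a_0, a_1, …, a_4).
Σ a^n = 1/(1 − a) = -1/2645;  first 5 digits = (1, 0, 0, 2, 2)

v_3(a) = 3 ≥ 1, so the series converges in ℤ_3 to 1/(1 − a) = 1/(1 − 2646) = -1/2645. Expand this rational in ℤ_3: compute digits iteratively via d_i = x_i mod 3, x_{i+1} = (x_i − d_i)/3. The first 5 digits are (1, 0, 0, 2, 2).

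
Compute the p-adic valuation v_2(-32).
v_2(-32) = 5

v_2(n) is the largest exponent k such that 2^k divides n. Factor out: -32 = -2^5 · 1. (Sign doesn't affect v_p.) So v_2(-32) = 5.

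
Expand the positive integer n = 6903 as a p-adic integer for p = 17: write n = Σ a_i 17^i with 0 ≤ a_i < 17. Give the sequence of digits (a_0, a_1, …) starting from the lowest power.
(a_0, a_1, …) = (1, 15, 6, 1)

Repeated division by 17 gives the digits low-to-high: 6903 = 1 + 15·17^1 + 6·17^2 + 1·17^3. Digit sequence: (1, 15, 6, 1).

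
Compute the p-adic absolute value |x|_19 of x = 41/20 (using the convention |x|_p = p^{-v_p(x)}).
|41/20|_19 = 1

Step 1 — compute v_19(x) by factoring powers of 19 out of the numerator and denominator: v_19(41/20) = 0. Step 2 — apply |x|_p = p^{-v_p(x)} = 19^{0} = 1.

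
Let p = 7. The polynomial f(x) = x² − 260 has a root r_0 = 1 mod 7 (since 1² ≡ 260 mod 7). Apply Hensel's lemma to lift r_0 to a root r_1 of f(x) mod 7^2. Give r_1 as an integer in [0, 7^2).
r_1 = 8 (mod 49)

Hensel's recurrence: r_{i+1} = r_i − f(r_i)·(f′(r_i))^{-1} mod 7^{i+2}, with f′(x) = 2x. Iterate:
  r_0 = 1 (mod 7)
  r_1 = 8 (mod 49)
Final: r_1 = 8, and one checks f(r_1) ≡ 0 mod 7^2.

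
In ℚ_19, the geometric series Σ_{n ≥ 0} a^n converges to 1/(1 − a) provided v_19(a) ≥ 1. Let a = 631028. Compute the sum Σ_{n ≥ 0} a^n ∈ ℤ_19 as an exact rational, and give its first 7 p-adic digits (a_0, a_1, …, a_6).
Σ a^n = 1/(1 − a) = -1/631027;  first 7 digits = (1, 0, 0, 16, 4, 0, 9)

v_19(a) = 3 ≥ 1, so the series converges in ℤ_19 to 1/(1 − a) = 1/(1 − 631028) = -1/631027. Expand this rational in ℤ_19: compute digits iteratively via d_i = x_i mod 19, x_{i+1} = (x_i − d_i)/19. The first 7 digits are (1, 0, 0, 16, 4, 0, 9).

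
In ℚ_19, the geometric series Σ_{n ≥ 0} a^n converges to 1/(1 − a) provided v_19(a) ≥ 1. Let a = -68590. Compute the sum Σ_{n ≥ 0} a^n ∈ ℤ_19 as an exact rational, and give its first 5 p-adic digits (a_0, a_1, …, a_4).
Σ a^n = 1/(1 − a) = 1/68591;  first 5 digits = (1, 0, 0, 9, 18)

v_19(a) = 3 ≥ 1, so the series converges in ℤ_19 to 1/(1 − a) = 1/(1 − (-68590)) = 1/68591. Expand this rational in ℤ_19: compute digits iteratively via d_i = x_i mod 19, x_{i+1} = (x_i − d_i)/19. The first 5 digits are (1, 0, 0, 9, 18).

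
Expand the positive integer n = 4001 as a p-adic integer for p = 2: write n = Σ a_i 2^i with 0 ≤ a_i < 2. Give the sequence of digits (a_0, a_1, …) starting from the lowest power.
(a_0, a_1, …) = (1, 0, 0, 0, 0, 1, 0, 1, 1, 1, 1, 1)

Repeated division by 2 gives the digits low-to-high: 4001 = 1 + 1·2^5 + 1·2^7 + 1·2^8 + 1·2^9 + 1·2^10 + 1·2^11. Digit sequence: (1, 0, 0, 0, 0, 1, 0, 1, 1, 1, 1, 1).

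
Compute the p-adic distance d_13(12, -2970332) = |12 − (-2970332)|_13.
d_13(12, -2970332) = 1/371293

Step 1 — x − y = 12 − (-2970332) = 2970344. Step 2 — v_13(2970344) = 5 (factor: 2970344 = (13^5 · 8); the sign does not affect v_p). Step 3 — |x − y|_13 = 13^{-5} = 1/371293.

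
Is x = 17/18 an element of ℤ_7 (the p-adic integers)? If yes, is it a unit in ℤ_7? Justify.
x ∈ ℤ_7^× (unit); v_7(x) = 0

ℤ_7 = {x ∈ ℚ_7 : v_7(x) ≥ 0} and ℤ_7^× = {x ∈ ℤ_7 : v_7(x) = 0}. Here v_7(17/18) = v_7(num) − v_7(den) = 0; compare against these criteria.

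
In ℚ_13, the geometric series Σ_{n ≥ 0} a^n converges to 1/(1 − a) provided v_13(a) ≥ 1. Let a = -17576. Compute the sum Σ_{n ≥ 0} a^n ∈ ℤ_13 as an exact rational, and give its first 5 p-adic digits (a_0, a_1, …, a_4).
Σ a^n = 1/(1 − a) = 1/17577;  first 5 digits = (1, 0, 0, 5, 12)

v_13(a) = 3 ≥ 1, so the series converges in ℤ_13 to 1/(1 − a) = 1/(1 − (-17576)) = 1/17577. Expand this rational in ℤ_13: compute digits iteratively via d_i = x_i mod 13, x_{i+1} = (x_i − d_i)/13. The first 5 digits are (1, 0, 0, 5, 12).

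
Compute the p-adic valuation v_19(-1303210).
v_19(-1303210) = 4

v_19(n) is the largest exponent k such that 19^k divides n. Factor out: -1303210 = -19^4 · 10. (Sign doesn't affect v_p.) So v_19(-1303210) = 4.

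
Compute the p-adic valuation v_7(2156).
v_7(2156) = 2

v_7(n) is the largest exponent k such that 7^k divides n. Factor out: 2156 = 7^2 · 44. (Sign doesn't affect v_p.) So v_7(2156) = 2.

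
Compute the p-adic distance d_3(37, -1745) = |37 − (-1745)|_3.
d_3(37, -1745) = 1/81

Step 1 — x − y = 37 − (-1745) = 1782. Step 2 — v_3(1782) = 4 (factor: 1782 = (3^4 · 22); the sign does not affect v_p). Step 3 — |x − y|_3 = 3^{-4} = 1/81.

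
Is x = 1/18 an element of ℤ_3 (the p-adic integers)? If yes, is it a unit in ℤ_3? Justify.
x ∉ ℤ_3 (v_3(x) = -2 < 0)

ℤ_3 = {x ∈ ℚ_3 : v_3(x) ≥ 0} and ℤ_3^× = {x ∈ ℤ_3 : v_3(x) = 0}. Here v_3(1/18) = v_3(num) − v_3(den) = -2; compare against these criteria.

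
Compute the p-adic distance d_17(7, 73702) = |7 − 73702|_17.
d_17(7, 73702) = 1/4913

Step 1 — x − y = 7 − 73702 = -73695. Step 2 — v_17(-73695) = 3 (factor: -73695 = −(17^3 · 15); the sign does not affect v_p). Step 3 — |x − y|_17 = 17^{-3} = 1/4913.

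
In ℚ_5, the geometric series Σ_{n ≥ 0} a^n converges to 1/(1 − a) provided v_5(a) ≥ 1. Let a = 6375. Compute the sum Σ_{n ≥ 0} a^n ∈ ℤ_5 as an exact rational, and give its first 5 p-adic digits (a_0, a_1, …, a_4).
Σ a^n = 1/(1 − a) = -1/6374;  first 5 digits = (1, 0, 0, 1, 0)

v_5(a) = 3 ≥ 1, so the series converges in ℤ_5 to 1/(1 − a) = 1/(1 − 6375) = -1/6374. Expand this rational in ℤ_5: compute digits iteratively via d_i = x_i mod 5, x_{i+1} = (x_i − d_i)/5. The first 5 digits are (1, 0, 0, 1, 0).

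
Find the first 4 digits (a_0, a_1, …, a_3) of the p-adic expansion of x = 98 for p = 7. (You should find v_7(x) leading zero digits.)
(a_0, …, a_3) = (0, 0, 2, 0)

v_7(98) = 2, so a_0 = ... = a_1 = 0. Factor out: x = 7^2 · u with u = 2 a unit in ℤ_7. Expand u iteratively via a_{v+i} = u_i mod 7, u_{i+1} = (u_i − a_{v+i})/7:
  u_0 = 2;  a_2 = 2;  u_1 = (u_0 − 2)/7 = 0
  u_1 = 0;  a_3 = 0;  u_2 = (u_1 − 0)/7 = 0
Digits: (0, 0, 2, 0).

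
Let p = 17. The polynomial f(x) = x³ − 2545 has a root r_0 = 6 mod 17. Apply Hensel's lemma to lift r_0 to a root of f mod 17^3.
r_2 = 2369 (mod 4913)

Hensel: r_{i+1} = r_i − f(r_i)/f′(r_i) mod 17^{i+2}, where f′(x) = 3x². Iterate:
  r_0 = 6 (mod 17)
  r_1 = 57 (mod 289)
  r_2 = 2369 (mod 4913)
Final: r = 2369 with f(r) ≡ 0 mod 17^3.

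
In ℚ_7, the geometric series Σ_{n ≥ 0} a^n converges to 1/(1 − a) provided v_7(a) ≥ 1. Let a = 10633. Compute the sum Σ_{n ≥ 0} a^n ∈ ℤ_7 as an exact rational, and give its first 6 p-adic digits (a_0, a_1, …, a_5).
Σ a^n = 1/(1 − a) = -1/10632;  first 6 digits = (1, 0, 0, 3, 4, 0)

v_7(a) = 3 ≥ 1, so the series converges in ℤ_7 to 1/(1 − a) = 1/(1 − 10633) = -1/10632. Expand this rational in ℤ_7: compute digits iteratively via d_i = x_i mod 7, x_{i+1} = (x_i − d_i)/7. The first 6 digits are (1, 0, 0, 3, 4, 0).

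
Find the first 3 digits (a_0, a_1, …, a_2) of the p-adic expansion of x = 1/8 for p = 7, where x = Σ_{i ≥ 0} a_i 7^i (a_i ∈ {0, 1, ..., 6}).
(a_0, …, a_2) = (1, 6, 0)

v_7(1/8) = 0 (numerator and denominator both coprime to 7), so x ∈ ℤ_7^×. Compute digits iteratively via a_i = x_i mod 7, x_{i+1} = (x_i − a_i)/7, with x_0 = x:
  x_0 = 1/8;  a_0 = 1;  x_1 = (x_0 − 1)/7 = -1/8
  x_1 = -1/8;  a_1 = 6;  x_2 = (x_1 − 6)/7 = -7/8
  x_2 = -7/8;  a_2 = 0;  x_3 = (x_2 − 0)/7 = -1/8
Digits: (1, 6, 0).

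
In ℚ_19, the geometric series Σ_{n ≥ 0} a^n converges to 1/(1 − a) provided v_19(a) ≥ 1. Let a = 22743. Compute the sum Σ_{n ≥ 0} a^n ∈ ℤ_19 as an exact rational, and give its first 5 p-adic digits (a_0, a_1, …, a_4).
Σ a^n = 1/(1 − a) = -1/22742;  first 5 digits = (1, 0, 6, 3, 17)

v_19(a) = 2 ≥ 1, so the series converges in ℤ_19 to 1/(1 − a) = 1/(1 − 22743) = -1/22742. Expand this rational in ℤ_19: compute digits iteratively via d_i = x_i mod 19, x_{i+1} = (x_i − d_i)/19. The first 5 digits are (1, 0, 6, 3, 17).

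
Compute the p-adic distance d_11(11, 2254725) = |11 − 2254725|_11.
d_11(11, 2254725) = 1/161051

Step 1 — x − y = 11 − 2254725 = -2254714. Step 2 — v_11(-2254714) = 5 (factor: -2254714 = −(11^5 · 14); the sign does not affect v_p). Step 3 — |x − y|_11 = 11^{-5} = 1/161051.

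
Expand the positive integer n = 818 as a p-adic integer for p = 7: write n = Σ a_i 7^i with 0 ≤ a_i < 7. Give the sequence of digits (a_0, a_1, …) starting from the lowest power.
(a_0, a_1, …) = (6, 4, 2, 2)

Repeated division by 7 gives the digits low-to-high: 818 = 6 + 4·7^1 + 2·7^2 + 2·7^3. Digit sequence: (6, 4, 2, 2).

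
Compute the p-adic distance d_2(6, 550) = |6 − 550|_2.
d_2(6, 550) = 1/32

Step 1 — x − y = 6 − 550 = -544. Step 2 — v_2(-544) = 5 (factor: -544 = −(2^5 · 17); the sign does not affect v_p). Step 3 — |x − y|_2 = 2^{-5} = 1/32.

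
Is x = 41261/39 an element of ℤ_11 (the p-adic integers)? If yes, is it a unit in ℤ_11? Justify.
x ∈ ℤ_11 but not a unit; v_11(x) = 3 > 0

ℤ_11 = {x ∈ ℚ_11 : v_11(x) ≥ 0} and ℤ_11^× = {x ∈ ℤ_11 : v_11(x) = 0}. Here v_11(41261/39) = v_11(num) − v_11(den) = 3; compare against these criteria.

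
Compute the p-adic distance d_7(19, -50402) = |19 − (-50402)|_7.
d_7(19, -50402) = 1/16807

Step 1 — x − y = 19 − (-50402) = 50421. Step 2 — v_7(50421) = 5 (factor: 50421 = (7^5 · 3); the sign does not affect v_p). Step 3 — |x − y|_7 = 7^{-5} = 1/16807.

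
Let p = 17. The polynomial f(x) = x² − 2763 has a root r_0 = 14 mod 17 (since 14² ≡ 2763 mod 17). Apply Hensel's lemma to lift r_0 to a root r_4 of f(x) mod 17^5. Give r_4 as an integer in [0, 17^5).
r_4 = 7630 (mod 1419857)

Hensel's recurrence: r_{i+1} = r_i − f(r_i)·(f′(r_i))^{-1} mod 17^{i+2}, with f′(x) = 2x. Iterate:
  r_0 = 14 (mod 17)
  r_1 = 116 (mod 289)
  r_2 = 2717 (mod 4913)
  r_3 = 7630 (mod 83521)
  r_4 = 7630 (mod 1419857)
Final: r_4 = 7630, and one checks f(r_4) ≡ 0 mod 17^5.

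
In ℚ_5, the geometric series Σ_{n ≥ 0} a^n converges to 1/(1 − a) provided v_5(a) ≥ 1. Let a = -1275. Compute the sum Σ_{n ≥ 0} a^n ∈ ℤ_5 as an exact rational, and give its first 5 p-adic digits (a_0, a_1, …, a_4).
Σ a^n = 1/(1 − a) = 1/1276;  first 5 digits = (1, 0, 4, 4, 3)

v_5(a) = 2 ≥ 1, so the series converges in ℤ_5 to 1/(1 − a) = 1/(1 − (-1275)) = 1/1276. Expand this rational in ℤ_5: compute digits iteratively via d_i = x_i mod 5, x_{i+1} = (x_i − d_i)/5. The first 5 digits are (1, 0, 4, 4, 3).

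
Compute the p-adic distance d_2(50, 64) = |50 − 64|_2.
d_2(50, 64) = 1/2

Step 1 — x − y = 50 − 64 = -14. Step 2 — v_2(-14) = 1 (factor: -14 = −(2^1 · 7); the sign does not affect v_p). Step 3 — |x − y|_2 = 2^{-1} = 1/2.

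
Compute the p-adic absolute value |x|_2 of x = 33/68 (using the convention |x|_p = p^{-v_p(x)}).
|33/68|_2 = 4

Step 1 — compute v_2(x) by factoring powers of 2 out of the numerator and denominator: v_2(33/68) = -2. Step 2 — apply |x|_p = p^{-v_p(x)} = 2^{2} = 4.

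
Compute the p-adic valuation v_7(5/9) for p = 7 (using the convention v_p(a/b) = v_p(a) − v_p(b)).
v_7(5/9) = 0

Factor powers of 7 from the numerator and denominator of the reduced fraction: 5 = 7^0 · 5 and 9 = 7^0 · 9. Apply v_p(a/b) = v_p(a) − v_p(b): v_7(5/9) = 0 − 0 = 0.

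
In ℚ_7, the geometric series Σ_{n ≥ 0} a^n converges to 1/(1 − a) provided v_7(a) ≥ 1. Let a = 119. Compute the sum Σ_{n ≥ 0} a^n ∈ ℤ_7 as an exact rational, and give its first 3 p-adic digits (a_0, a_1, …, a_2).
Σ a^n = 1/(1 − a) = -1/118;  first 3 digits = (1, 3, 4)

v_7(a) = 1 ≥ 1, so the series converges in ℤ_7 to 1/(1 − a) = 1/(1 − 119) = -1/118. Expand this rational in ℤ_7: compute digits iteratively via d_i = x_i mod 7, x_{i+1} = (x_i − d_i)/7. The first 3 digits are (1, 3, 4).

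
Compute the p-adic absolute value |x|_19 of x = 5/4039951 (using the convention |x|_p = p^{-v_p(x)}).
|5/4039951|_19 = 130321

Step 1 — compute v_19(x) by factoring powers of 19 out of the numerator and denominator: v_19(5/4039951) = -4. Step 2 — apply |x|_p = p^{-v_p(x)} = 19^{4} = 130321.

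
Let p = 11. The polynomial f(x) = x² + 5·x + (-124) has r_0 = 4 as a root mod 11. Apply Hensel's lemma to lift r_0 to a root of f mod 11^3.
r_2 = 169 (mod 1331)

Hensel: r_{i+1} = r_i − f(r_i)·(f′(r_i))^{-1} mod 11^{i+2}, f′(x) = 2x + 5. Iterate:
  r_0 = 4 (mod 11)
  r_1 = 48 (mod 121)
  r_2 = 169 (mod 1331)
Final: r = 169 satisfies f(r) ≡ 0 mod 11^3.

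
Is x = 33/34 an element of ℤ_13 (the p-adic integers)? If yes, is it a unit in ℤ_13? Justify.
x ∈ ℤ_13^× (unit); v_13(x) = 0

ℤ_13 = {x ∈ ℚ_13 : v_13(x) ≥ 0} and ℤ_13^× = {x ∈ ℤ_13 : v_13(x) = 0}. Here v_13(33/34) = v_13(num) − v_13(den) = 0; compare against these criteria.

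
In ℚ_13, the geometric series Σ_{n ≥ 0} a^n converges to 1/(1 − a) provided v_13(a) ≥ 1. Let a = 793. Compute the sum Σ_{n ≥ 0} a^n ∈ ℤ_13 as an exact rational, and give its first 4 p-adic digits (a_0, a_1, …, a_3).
Σ a^n = 1/(1 − a) = -1/792;  first 4 digits = (1, 9, 7, 1)

v_13(a) = 1 ≥ 1, so the series converges in ℤ_13 to 1/(1 − a) = 1/(1 − 793) = -1/792. Expand this rational in ℤ_13: compute digits iteratively via d_i = x_i mod 13, x_{i+1} = (x_i − d_i)/13. The first 4 digits are (1, 9, 7, 1).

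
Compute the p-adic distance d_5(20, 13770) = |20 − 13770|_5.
d_5(20, 13770) = 1/625

Step 1 — x − y = 20 − 13770 = -13750. Step 2 — v_5(-13750) = 4 (factor: -13750 = −(5^4 · 22); the sign does not affect v_p). Step 3 — |x − y|_5 = 5^{-4} = 1/625.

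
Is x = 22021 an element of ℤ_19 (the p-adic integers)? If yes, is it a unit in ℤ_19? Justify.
x ∈ ℤ_19 but not a unit; v_19(x) = 2 > 0

ℤ_19 = {x ∈ ℚ_19 : v_19(x) ≥ 0} and ℤ_19^× = {x ∈ ℤ_19 : v_19(x) = 0}. Here v_19(22021) = v_19(num) − v_19(den) = 2; compare against these criteria.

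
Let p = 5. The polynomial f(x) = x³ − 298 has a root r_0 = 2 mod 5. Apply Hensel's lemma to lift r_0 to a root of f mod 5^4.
r_3 = 472 (mod 625)

Hensel: r_{i+1} = r_i − f(r_i)/f′(r_i) mod 5^{i+2}, where f′(x) = 3x². Iterate:
  r_0 = 2 (mod 5)
  r_1 = 22 (mod 25)
  r_2 = 97 (mod 125)
  r_3 = 472 (mod 625)
Final: r = 472 with f(r) ≡ 0 mod 5^4.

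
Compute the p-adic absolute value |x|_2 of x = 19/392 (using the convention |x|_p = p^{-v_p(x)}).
|19/392|_2 = 8

Step 1 — compute v_2(x) by factoring powers of 2 out of the numerator and denominator: v_2(19/392) = -3. Step 2 — apply |x|_p = p^{-v_p(x)} = 2^{3} = 8.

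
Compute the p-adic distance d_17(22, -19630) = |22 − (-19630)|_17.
d_17(22, -19630) = 1/4913

Step 1 — x − y = 22 − (-19630) = 19652. Step 2 — v_17(19652) = 3 (factor: 19652 = (17^3 · 4); the sign does not affect v_p). Step 3 — |x − y|_17 = 17^{-3} = 1/4913.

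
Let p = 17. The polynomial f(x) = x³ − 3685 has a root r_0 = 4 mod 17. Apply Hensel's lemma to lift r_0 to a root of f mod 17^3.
r_2 = 3421 (mod 4913)

Hensel: r_{i+1} = r_i − f(r_i)/f′(r_i) mod 17^{i+2}, where f′(x) = 3x². Iterate:
  r_0 = 4 (mod 17)
  r_1 = 242 (mod 289)
  r_2 = 3421 (mod 4913)
Final: r = 3421 with f(r) ≡ 0 mod 17^3.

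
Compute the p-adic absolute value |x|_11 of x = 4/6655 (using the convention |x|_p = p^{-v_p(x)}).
|4/6655|_11 = 1331

Step 1 — compute v_11(x) by factoring powers of 11 out of the numerator and denominator: v_11(4/6655) = -3. Step 2 — apply |x|_p = p^{-v_p(x)} = 11^{3} = 1331.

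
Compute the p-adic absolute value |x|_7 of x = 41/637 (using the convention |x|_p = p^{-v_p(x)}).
|41/637|_7 = 49

Step 1 — compute v_7(x) by factoring powers of 7 out of the numerator and denominator: v_7(41/637) = -2. Step 2 — apply |x|_p = p^{-v_p(x)} = 7^{2} = 49.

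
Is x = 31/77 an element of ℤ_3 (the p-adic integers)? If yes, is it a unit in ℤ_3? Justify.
x ∈ ℤ_3^× (unit); v_3(x) = 0

ℤ_3 = {x ∈ ℚ_3 : v_3(x) ≥ 0} and ℤ_3^× = {x ∈ ℤ_3 : v_3(x) = 0}. Here v_3(31/77) = v_3(num) − v_3(den) = 0; compare against these criteria.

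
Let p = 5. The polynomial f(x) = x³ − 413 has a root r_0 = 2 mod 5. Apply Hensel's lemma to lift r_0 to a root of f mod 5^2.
r_1 = 17 (mod 25)

Hensel: r_{i+1} = r_i − f(r_i)/f′(r_i) mod 5^{i+2}, where f′(x) = 3x². Iterate:
  r_0 = 2 (mod 5)
  r_1 = 17 (mod 25)
Final: r = 17 with f(r) ≡ 0 mod 5^2.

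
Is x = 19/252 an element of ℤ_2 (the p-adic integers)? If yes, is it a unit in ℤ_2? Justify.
x ∉ ℤ_2 (v_2(x) = -2 < 0)

ℤ_2 = {x ∈ ℚ_2 : v_2(x) ≥ 0} and ℤ_2^× = {x ∈ ℤ_2 : v_2(x) = 0}. Here v_2(19/252) = v_2(num) − v_2(den) = -2; compare against these criteria.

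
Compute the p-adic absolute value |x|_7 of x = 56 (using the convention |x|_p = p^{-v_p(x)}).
|56|_7 = 1/7

Step 1 — compute v_7(x) by factoring powers of 7 out of the numerator and denominator: v_7(56) = 1. Step 2 — apply |x|_p = p^{-v_p(x)} = 7^{-1} = 1/7.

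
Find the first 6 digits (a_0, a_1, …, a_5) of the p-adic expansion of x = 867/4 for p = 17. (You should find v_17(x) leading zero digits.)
(a_0, …, a_5) = (0, 0, 5, 4, 4, 4)

v_17(867/4) = 2, so a_0 = ... = a_1 = 0. Factor out: x = 17^2 · u with u = 3/4 a unit in ℤ_17. Expand u iteratively via a_{v+i} = u_i mod 17, u_{i+1} = (u_i − a_{v+i})/17:
  u_0 = 3/4;  a_2 = 5;  u_1 = (u_0 − 5)/17 = -1/4
  u_1 = -1/4;  a_3 = 4;  u_2 = (u_1 − 4)/17 = -1/4
  u_2 = -1/4;  a_4 = 4;  u_3 = (u_2 − 4)/17 = -1/4
  u_3 = -1/4;  a_5 = 4;  u_4 = (u_3 − 4)/17 = -1/4
Digits: (0, 0, 5, 4, 4, 4).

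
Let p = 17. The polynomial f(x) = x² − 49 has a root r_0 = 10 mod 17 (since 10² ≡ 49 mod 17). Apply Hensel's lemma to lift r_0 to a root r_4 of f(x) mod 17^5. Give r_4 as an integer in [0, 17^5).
r_4 = 1419850 (mod 1419857)

Hensel's recurrence: r_{i+1} = r_i − f(r_i)·(f′(r_i))^{-1} mod 17^{i+2}, with f′(x) = 2x. Iterate:
  r_0 = 10 (mod 17)
  r_1 = 282 (mod 289)
  r_2 = 4906 (mod 4913)
  r_3 = 83514 (mod 83521)
  r_4 = 1419850 (mod 1419857)
Final: r_4 = 1419850, and one checks f(r_4) ≡ 0 mod 17^5.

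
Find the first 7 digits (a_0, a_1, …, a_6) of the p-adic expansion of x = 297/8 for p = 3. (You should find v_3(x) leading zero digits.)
(a_0, …, a_6) = (0, 0, 0, 1, 2, 2, 1)

v_3(297/8) = 3, so a_0 = ... = a_2 = 0. Factor out: x = 3^3 · u with u = 11/8 a unit in ℤ_3. Expand u iteratively via a_{v+i} = u_i mod 3, u_{i+1} = (u_i − a_{v+i})/3:
  u_0 = 11/8;  a_3 = 1;  u_1 = (u_0 − 1)/3 = 1/8
  u_1 = 1/8;  a_4 = 2;  u_2 = (u_1 − 2)/3 = -5/8
  u_2 = -5/8;  a_5 = 2;  u_3 = (u_2 − 2)/3 = -7/8
  u_3 = -7/8;  a_6 = 1;  u_4 = (u_3 − 1)/3 = -5/8
Digits: (0, 0, 0, 1, 2, 2, 1).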